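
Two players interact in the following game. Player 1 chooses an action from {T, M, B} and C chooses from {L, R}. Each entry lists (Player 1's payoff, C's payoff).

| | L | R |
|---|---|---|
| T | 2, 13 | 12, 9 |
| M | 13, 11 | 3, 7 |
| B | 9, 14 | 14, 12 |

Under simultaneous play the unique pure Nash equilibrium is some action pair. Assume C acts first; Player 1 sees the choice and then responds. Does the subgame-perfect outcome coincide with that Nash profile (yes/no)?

Backward induction with C moving first.
- L → Player 1 plays M (best of 2, 13, 9); C gets 11.
- R → Player 1 plays B (best of 12, 3, 14); C gets 12.
C's induced payoffs are 11, 12, so C commits to R. Subgame-perfect outcome: (B, R) with payoffs (14, 12).
For the simultaneous game, intersect best replies.
Player 1's best replies: L→M; R→B.
C's best replies: T→L; M→L; B→L.
Only (M, L) has each player best-responding; Nash payoffs (13, 11).
Sequential outcome (B, R) differs from the Nash profile (M, L).

no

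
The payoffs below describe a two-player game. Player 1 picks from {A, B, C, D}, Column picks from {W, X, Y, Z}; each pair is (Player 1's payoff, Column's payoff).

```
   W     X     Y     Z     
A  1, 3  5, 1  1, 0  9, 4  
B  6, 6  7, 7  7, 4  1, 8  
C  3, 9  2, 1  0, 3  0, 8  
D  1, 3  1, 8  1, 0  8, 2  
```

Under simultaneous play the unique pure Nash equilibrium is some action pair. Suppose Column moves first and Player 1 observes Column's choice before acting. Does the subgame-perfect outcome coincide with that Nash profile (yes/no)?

no

Work backward from Player 1's decision.
- W: Player 1 compares 1, 6, 3, 1 and picks B; Column would get 6.
- X: Player 1 compares 5, 7, 2, 1 and picks B; Column would get 7.
- Y: Player 1 compares 1, 7, 0, 1 and picks B; Column would get 4.
- Z: Player 1 compares 9, 1, 0, 8 and picks A; Column would get 4.
Maximizing over 6, 7, 4, 4, Column chooses X. Subgame-perfect outcome: (B, X) with payoffs (7, 7).
Under simultaneous play:
Player 1's best replies: W→B; X→B; Y→B; Z→A.
Column's best replies: A→Z; B→Z; C→W; D→X.
Only (A, Z) has each player best-responding; Nash payoffs (9, 4).
Sequential outcome (B, X) differs from the Nash profile (A, Z).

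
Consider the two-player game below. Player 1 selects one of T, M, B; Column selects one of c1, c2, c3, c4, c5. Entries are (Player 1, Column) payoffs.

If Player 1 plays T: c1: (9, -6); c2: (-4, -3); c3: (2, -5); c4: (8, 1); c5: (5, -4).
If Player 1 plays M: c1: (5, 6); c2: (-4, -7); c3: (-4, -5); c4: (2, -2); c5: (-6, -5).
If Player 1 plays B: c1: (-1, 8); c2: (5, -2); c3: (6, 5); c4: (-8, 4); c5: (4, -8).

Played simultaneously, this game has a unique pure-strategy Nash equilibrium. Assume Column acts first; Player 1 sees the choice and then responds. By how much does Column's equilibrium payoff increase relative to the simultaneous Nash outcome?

Solve by backward induction (Column leads).
- c1: BR = T, leader payoff -6.
- c2: BR = B, leader payoff -2.
- c3: BR = B, leader payoff 5.
- c4: BR = T, leader payoff 1.
- c5: BR = T, leader payoff -4.
Column's induced payoffs are -6, -2, 5, 1, -4, so Column commits to c3. Subgame-perfect outcome: (B, c3) with payoffs (6, 5).
For the simultaneous game, intersect best replies.
Player 1's best replies: c1→T; c2→B; c3→B; c4→T; c5→T.
Column's best replies: T→c4; M→c1; B→c1.
Only (T, c4) has each player best-responding; Nash payoffs (8, 1).
Column's commitment gain: 5 − 1 = 4.

4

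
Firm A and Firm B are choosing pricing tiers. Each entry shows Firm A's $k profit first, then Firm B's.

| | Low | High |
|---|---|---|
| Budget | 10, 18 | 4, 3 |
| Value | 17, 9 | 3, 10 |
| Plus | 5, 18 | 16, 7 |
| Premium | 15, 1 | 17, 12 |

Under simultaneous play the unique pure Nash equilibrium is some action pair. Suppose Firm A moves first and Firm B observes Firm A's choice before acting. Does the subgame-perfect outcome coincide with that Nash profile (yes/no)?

Solve by backward induction (Firm A leads).
- Budget: BR = Low, leader payoff 10.
- Value: BR = High, leader payoff 3.
- Plus: BR = Low, leader payoff 5.
- Premium: BR = High, leader payoff 17.
Firm A's induced payoffs are 10, 3, 5, 17, so Firm A commits to Premium. Subgame-perfect outcome: (Premium, High) with payoffs (17, 12).
Now find the simultaneous Nash equilibrium.
Firm A's best replies: Low→Value; High→Premium.
Firm B's best replies: Budget→Low; Value→High; Plus→Low; Premium→High.
Only (Premium, High) has each player best-responding; Nash payoffs (17, 12).
Sequential outcome (Premium, High) coincides with the Nash profile (Premium, High).

yes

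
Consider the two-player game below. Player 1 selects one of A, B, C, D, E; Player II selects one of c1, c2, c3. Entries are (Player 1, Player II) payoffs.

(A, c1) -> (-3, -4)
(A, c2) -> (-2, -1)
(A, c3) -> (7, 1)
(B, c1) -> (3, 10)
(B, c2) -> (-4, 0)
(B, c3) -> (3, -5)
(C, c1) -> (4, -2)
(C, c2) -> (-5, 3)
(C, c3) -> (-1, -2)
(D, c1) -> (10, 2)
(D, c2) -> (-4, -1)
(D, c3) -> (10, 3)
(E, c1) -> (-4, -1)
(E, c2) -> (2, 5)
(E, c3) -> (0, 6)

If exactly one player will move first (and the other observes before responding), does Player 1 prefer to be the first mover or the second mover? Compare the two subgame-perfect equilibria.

first

If Player 1 leads: Player II's best replies are A→c3, B→c1, C→c2, D→c3, E→c3; Player 1's induced payoffs 7, 3, -5, 10, 0; outcome (D, c3), payoffs (10, 3).
If Player II leads: Player 1's best replies are c1→D, c2→E, c3→D; Player II's induced payoffs 2, 5, 3; outcome (E, c2), payoffs (2, 5).
Player 1 gets 10 moving first and 2 moving second, so Player 1 prefers to move first.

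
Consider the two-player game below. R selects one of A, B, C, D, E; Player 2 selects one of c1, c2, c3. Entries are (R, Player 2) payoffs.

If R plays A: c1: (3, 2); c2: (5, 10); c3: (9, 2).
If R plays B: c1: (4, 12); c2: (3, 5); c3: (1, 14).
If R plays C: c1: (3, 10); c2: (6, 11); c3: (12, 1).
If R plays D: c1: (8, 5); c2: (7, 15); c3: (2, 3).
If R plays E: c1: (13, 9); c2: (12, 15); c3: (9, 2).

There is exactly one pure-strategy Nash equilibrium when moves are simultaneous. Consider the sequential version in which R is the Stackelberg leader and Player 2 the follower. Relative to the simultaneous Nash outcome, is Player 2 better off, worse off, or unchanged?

unchanged

Solve by backward induction (R leads).
- A → Player 2 plays c2 (best of 2, 10, 2); R gets 5.
- B → Player 2 plays c3 (best of 12, 5, 14); R gets 1.
- C → Player 2 plays c2 (best of 10, 11, 1); R gets 6.
- D → Player 2 plays c2 (best of 5, 15, 3); R gets 7.
- E → Player 2 plays c2 (best of 9, 15, 2); R gets 12.
R's induced payoffs are 5, 1, 6, 7, 12, so R commits to E. Subgame-perfect outcome: (E, c2) with payoffs (12, 15).
Under simultaneous play:
R's best replies: c1→E; c2→E; c3→C.
Player 2's best replies: A→c2; B→c3; C→c2; D→c2; E→c2.
Only (E, c2) has each player best-responding; Nash payoffs (12, 15).
Player 2 earns 15 sequentially versus 15 at the Nash outcome: unchanged.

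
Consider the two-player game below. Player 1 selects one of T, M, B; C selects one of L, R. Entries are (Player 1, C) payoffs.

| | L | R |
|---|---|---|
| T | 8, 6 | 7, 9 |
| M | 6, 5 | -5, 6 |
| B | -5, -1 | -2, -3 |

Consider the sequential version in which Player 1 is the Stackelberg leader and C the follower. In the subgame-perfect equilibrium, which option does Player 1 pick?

Backward induction with Player 1 moving first.
- T: C compares 6, 9 and picks R; Player 1 would get 7.
- M: C compares 5, 6 and picks R; Player 1 would get -5.
- B: C compares -1, -3 and picks L; Player 1 would get -5.
Among 7, -5, -5, the best is 7 at T. Subgame-perfect outcome: (T, R) with payoffs (7, 9).

T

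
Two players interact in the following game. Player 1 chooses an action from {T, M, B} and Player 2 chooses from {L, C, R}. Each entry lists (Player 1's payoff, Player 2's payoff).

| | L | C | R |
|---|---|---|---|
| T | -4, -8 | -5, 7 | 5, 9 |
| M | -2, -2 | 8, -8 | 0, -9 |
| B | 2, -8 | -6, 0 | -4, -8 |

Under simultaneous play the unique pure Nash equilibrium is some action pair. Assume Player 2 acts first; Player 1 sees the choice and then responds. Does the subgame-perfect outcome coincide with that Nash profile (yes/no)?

Work backward from Player 1's decision.
- L: BR = B, leader payoff -8.
- C: BR = M, leader payoff -8.
- R: BR = T, leader payoff 9.
Maximizing over -8, -8, 9, Player 2 chooses R. Subgame-perfect outcome: (T, R) with payoffs (5, 9).
Now find the simultaneous Nash equilibrium.
Player 1's best replies: L→B; C→M; R→T.
Player 2's best replies: T→R; M→L; B→C.
The unique mutual best reply is (T, R), giving (5, 9).
Sequential outcome (T, R) coincides with the Nash profile (T, R).

yes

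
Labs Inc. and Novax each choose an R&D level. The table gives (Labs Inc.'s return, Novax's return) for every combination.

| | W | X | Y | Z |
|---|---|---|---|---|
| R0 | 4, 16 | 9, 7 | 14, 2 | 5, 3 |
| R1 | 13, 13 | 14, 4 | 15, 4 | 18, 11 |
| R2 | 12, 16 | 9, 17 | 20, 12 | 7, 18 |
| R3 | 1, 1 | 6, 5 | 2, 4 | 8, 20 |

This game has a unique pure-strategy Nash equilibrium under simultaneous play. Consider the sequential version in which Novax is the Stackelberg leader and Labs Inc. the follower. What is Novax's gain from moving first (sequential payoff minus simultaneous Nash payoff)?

0

Backward induction with Novax moving first.
- W: BR = R1, leader payoff 13.
- X: BR = R1, leader payoff 4.
- Y: BR = R2, leader payoff 12.
- Z: BR = R1, leader payoff 11.
Novax's induced payoffs are 13, 4, 12, 11, so Novax commits to W. Subgame-perfect outcome: (R1, W) with payoffs (13, 13).
For the simultaneous game, intersect best replies.
Labs Inc.'s best replies: W→R1; X→R1; Y→R2; Z→R1.
Novax's best replies: R0→W; R1→W; R2→Z; R3→Z.
The unique mutual best reply is (R1, W), giving (13, 13).
Novax's commitment gain: 13 − 13 = 0.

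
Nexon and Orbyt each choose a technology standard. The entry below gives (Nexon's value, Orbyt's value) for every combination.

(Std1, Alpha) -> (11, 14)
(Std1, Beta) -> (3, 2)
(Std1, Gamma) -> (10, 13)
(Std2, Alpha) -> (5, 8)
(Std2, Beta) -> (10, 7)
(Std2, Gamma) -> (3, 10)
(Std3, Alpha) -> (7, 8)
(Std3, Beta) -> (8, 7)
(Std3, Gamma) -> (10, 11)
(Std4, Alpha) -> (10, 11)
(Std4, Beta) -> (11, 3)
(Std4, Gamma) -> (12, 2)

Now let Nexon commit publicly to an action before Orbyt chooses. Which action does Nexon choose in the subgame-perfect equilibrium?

Std1

Orbyt best-responds to each possible Nexon move:
- Std1 → Orbyt plays Alpha (best of 14, 2, 13); Nexon gets 11.
- Std2 → Orbyt plays Gamma (best of 8, 7, 10); Nexon gets 3.
- Std3 → Orbyt plays Gamma (best of 8, 7, 11); Nexon gets 10.
- Std4 → Orbyt plays Alpha (best of 11, 3, 2); Nexon gets 10.
Maximizing over 11, 3, 10, 10, Nexon chooses Std1. Subgame-perfect outcome: (Std1, Alpha) with payoffs (11, 14).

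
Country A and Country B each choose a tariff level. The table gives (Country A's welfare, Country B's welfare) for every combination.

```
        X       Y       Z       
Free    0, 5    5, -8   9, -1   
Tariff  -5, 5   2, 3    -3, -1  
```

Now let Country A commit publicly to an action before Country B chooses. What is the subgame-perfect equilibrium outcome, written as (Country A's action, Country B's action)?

Work backward from Country B's decision.
- Free: BR = X, leader payoff 0.
- Tariff: BR = X, leader payoff -5.
Among 0, -5, the best is 0 at Free. Subgame-perfect outcome: (Free, X) with payoffs (0, 5).

(Free, X)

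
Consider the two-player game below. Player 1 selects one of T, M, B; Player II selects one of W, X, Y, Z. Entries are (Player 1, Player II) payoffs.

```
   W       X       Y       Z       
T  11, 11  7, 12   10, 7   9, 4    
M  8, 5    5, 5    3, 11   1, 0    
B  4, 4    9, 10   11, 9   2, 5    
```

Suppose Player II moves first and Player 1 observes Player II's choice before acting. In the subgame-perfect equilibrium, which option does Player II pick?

Work backward from Player 1's decision.
- W → Player 1 plays T (best of 11, 8, 4); Player II gets 11.
- X → Player 1 plays B (best of 7, 5, 9); Player II gets 10.
- Y → Player 1 plays B (best of 10, 3, 11); Player II gets 9.
- Z → Player 1 plays T (best of 9, 1, 2); Player II gets 4.
Among 11, 10, 9, 4, the best is 11 at W. Subgame-perfect outcome: (T, W) with payoffs (11, 11).

W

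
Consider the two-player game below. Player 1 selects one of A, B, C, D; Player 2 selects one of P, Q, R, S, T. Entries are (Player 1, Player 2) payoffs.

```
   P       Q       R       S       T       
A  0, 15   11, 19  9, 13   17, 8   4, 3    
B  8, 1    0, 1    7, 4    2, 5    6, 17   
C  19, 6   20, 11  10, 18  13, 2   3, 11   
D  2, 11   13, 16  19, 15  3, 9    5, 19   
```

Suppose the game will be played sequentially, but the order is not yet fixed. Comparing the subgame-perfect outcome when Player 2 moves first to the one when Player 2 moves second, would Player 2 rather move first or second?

If Player 1 leads: Player 2's best replies are A→Q, B→T, C→R, D→T; Player 1's induced payoffs 11, 6, 10, 5; outcome (A, Q), payoffs (11, 19).
If Player 2 leads: Player 1's best replies are P→C, Q→C, R→D, S→A, T→B; Player 2's induced payoffs 6, 11, 15, 8, 17; outcome (B, T), payoffs (6, 17).
Player 2 gets 17 moving first and 19 moving second, so Player 2 prefers to move second.

second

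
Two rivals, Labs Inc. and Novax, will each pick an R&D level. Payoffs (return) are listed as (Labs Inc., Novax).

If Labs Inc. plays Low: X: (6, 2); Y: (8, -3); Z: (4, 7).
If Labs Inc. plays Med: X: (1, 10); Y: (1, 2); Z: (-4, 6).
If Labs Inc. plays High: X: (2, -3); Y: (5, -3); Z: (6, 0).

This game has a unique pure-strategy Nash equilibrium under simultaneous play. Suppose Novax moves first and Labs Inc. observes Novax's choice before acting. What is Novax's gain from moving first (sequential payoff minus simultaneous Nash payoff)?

Labs Inc. best-responds to each possible Novax move:
- X → Labs Inc. plays Low (best of 6, 1, 2); Novax gets 2.
- Y → Labs Inc. plays Low (best of 8, 1, 5); Novax gets -3.
- Z → Labs Inc. plays High (best of 4, -4, 6); Novax gets 0.
Novax's induced payoffs are 2, -3, 0, so Novax commits to X. Subgame-perfect outcome: (Low, X) with payoffs (6, 2).
For the simultaneous game, intersect best replies.
Labs Inc.'s best replies: X→Low; Y→Low; Z→High.
Novax's best replies: Low→Z; Med→X; High→Z.
The unique mutual best reply is (High, Z), giving (6, 0).
Novax's commitment gain: 2 − 0 = 2.

2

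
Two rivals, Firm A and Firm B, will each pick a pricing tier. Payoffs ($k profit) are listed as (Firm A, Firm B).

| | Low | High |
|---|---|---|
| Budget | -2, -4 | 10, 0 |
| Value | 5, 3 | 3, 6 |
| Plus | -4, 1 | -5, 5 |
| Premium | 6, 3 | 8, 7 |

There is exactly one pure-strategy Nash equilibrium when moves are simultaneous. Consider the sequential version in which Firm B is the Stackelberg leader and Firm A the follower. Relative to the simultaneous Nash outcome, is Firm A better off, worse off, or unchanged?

worse off

Backward induction with Firm B moving first.
- Low → Firm A plays Premium (best of -2, 5, -4, 6); Firm B gets 3.
- High → Firm A plays Budget (best of 10, 3, -5, 8); Firm B gets 0.
Among 3, 0, the best is 3 at Low. Subgame-perfect outcome: (Premium, Low) with payoffs (6, 3).
For the simultaneous game, intersect best replies.
Firm A's best replies: Low→Premium; High→Budget.
Firm B's best replies: Budget→High; Value→High; Plus→High; Premium→High.
The unique mutual best reply is (Budget, High), giving (10, 0).
Firm A earns 6 sequentially versus 10 at the Nash outcome: worse off.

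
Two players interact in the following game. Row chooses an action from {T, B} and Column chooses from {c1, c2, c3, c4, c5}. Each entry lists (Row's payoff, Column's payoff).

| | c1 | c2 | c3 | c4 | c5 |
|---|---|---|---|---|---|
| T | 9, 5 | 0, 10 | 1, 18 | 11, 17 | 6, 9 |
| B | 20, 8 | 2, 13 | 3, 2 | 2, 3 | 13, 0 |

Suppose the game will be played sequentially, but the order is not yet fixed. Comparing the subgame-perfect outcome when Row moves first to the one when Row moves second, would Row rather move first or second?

second

If Row leads: Column's best replies are T→c3, B→c2; Row's induced payoffs 1, 2; outcome (B, c2), payoffs (2, 13).
If Column leads: Row's best replies are c1→B, c2→B, c3→B, c4→T, c5→B; Column's induced payoffs 8, 13, 2, 17, 0; outcome (T, c4), payoffs (11, 17).
Row gets 2 moving first and 11 moving second, so Row prefers to move second.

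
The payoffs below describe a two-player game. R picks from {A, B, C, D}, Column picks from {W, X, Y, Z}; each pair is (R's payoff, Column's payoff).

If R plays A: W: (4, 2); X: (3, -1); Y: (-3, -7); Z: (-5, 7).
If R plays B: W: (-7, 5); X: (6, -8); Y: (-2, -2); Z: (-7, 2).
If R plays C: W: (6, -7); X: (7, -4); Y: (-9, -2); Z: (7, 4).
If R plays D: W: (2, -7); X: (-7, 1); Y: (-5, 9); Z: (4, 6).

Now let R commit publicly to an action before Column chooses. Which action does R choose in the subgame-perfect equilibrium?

C

Solve by backward induction (R leads).
- A: Column compares 2, -1, -7, 7 and picks Z; R would get -5.
- B: Column compares 5, -8, -2, 2 and picks W; R would get -7.
- C: Column compares -7, -4, -2, 4 and picks Z; R would get 7.
- D: Column compares -7, 1, 9, 6 and picks Y; R would get -5.
Among -5, -7, 7, -5, the best is 7 at C. Subgame-perfect outcome: (C, Z) with payoffs (7, 4).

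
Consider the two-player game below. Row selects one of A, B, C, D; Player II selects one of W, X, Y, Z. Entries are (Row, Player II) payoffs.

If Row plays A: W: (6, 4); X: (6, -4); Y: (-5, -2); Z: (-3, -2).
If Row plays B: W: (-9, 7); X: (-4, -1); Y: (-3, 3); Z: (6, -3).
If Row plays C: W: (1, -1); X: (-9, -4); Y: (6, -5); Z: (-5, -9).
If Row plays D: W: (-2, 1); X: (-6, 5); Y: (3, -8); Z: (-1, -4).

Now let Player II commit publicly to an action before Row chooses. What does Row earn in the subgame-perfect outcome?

6

Backward induction with Player II moving first.
- W: BR = A, leader payoff 4.
- X: BR = A, leader payoff -4.
- Y: BR = C, leader payoff -5.
- Z: BR = B, leader payoff -3.
Maximizing over 4, -4, -5, -3, Player II chooses W. Subgame-perfect outcome: (A, W) with payoffs (6, 4).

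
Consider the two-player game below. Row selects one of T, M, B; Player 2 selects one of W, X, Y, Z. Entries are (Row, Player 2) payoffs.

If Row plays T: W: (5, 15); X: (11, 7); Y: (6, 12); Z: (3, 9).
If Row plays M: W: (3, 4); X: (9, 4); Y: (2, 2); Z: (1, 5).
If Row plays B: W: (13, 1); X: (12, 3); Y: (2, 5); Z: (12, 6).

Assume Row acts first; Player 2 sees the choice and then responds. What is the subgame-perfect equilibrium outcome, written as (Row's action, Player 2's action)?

(B, Z)

Work backward from Player 2's decision.
- T: Player 2 compares 15, 7, 12, 9 and picks W; Row would get 5.
- M: Player 2 compares 4, 4, 2, 5 and picks Z; Row would get 1.
- B: Player 2 compares 1, 3, 5, 6 and picks Z; Row would get 12.
Row's induced payoffs are 5, 1, 12, so Row commits to B. Subgame-perfect outcome: (B, Z) with payoffs (12, 6).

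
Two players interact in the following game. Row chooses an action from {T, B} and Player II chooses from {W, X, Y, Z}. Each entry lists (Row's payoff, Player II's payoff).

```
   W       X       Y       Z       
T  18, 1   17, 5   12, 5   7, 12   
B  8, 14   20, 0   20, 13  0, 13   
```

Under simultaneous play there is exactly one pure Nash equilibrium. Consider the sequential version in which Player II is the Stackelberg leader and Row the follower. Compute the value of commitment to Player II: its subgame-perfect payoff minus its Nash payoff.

1

Solve by backward induction (Player II leads).
- W: Row compares 18, 8 and picks T; Player II would get 1.
- X: Row compares 17, 20 and picks B; Player II would get 0.
- Y: Row compares 12, 20 and picks B; Player II would get 13.
- Z: Row compares 7, 0 and picks T; Player II would get 12.
Player II's induced payoffs are 1, 0, 13, 12, so Player II commits to Y. Subgame-perfect outcome: (B, Y) with payoffs (20, 13).
For the simultaneous game, intersect best replies.
Row's best replies: W→T; X→B; Y→B; Z→T.
Player II's best replies: T→Z; B→W.
The unique mutual best reply is (T, Z), giving (7, 12).
Player II's commitment gain: 13 − 12 = 1.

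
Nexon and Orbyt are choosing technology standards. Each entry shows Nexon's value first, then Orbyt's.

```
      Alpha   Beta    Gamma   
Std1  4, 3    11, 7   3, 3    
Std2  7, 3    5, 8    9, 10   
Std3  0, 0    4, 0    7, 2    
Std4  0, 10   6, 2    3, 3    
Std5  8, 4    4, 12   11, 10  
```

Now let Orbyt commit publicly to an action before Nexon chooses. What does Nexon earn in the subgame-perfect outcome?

11

Work backward from Nexon's decision.
- Alpha: Nexon compares 4, 7, 0, 0, 8 and picks Std5; Orbyt would get 4.
- Beta: Nexon compares 11, 5, 4, 6, 4 and picks Std1; Orbyt would get 7.
- Gamma: Nexon compares 3, 9, 7, 3, 11 and picks Std5; Orbyt would get 10.
Among 4, 7, 10, the best is 10 at Gamma. Subgame-perfect outcome: (Std5, Gamma) with payoffs (11, 10).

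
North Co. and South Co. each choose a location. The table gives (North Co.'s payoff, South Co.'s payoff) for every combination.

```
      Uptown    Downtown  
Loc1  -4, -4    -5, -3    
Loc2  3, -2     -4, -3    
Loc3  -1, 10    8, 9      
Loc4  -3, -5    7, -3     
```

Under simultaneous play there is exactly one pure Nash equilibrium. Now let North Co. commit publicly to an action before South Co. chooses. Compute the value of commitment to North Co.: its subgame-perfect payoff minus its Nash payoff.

4

Solve by backward induction (North Co. leads).
- Loc1 → South Co. plays Downtown (best of -4, -3); North Co. gets -5.
- Loc2 → South Co. plays Uptown (best of -2, -3); North Co. gets 3.
- Loc3 → South Co. plays Uptown (best of 10, 9); North Co. gets -1.
- Loc4 → South Co. plays Downtown (best of -5, -3); North Co. gets 7.
Maximizing over -5, 3, -1, 7, North Co. chooses Loc4. Subgame-perfect outcome: (Loc4, Downtown) with payoffs (7, -3).
Now find the simultaneous Nash equilibrium.
North Co.'s best replies: Uptown→Loc2; Downtown→Loc3.
South Co.'s best replies: Loc1→Downtown; Loc2→Uptown; Loc3→Uptown; Loc4→Downtown.
Only (Loc2, Uptown) has each player best-responding; Nash payoffs (3, -2).
North Co.'s commitment gain: 7 − 3 = 4.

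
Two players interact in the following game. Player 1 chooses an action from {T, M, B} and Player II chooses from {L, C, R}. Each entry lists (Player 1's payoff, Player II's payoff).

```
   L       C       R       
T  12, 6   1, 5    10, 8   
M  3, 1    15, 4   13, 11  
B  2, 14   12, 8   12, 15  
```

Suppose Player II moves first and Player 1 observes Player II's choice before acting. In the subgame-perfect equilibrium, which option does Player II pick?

Solve by backward induction (Player II leads).
- L → Player 1 plays T (best of 12, 3, 2); Player II gets 6.
- C → Player 1 plays M (best of 1, 15, 12); Player II gets 4.
- R → Player 1 plays M (best of 10, 13, 12); Player II gets 11.
Among 6, 4, 11, the best is 11 at R. Subgame-perfect outcome: (M, R) with payoffs (13, 11).

R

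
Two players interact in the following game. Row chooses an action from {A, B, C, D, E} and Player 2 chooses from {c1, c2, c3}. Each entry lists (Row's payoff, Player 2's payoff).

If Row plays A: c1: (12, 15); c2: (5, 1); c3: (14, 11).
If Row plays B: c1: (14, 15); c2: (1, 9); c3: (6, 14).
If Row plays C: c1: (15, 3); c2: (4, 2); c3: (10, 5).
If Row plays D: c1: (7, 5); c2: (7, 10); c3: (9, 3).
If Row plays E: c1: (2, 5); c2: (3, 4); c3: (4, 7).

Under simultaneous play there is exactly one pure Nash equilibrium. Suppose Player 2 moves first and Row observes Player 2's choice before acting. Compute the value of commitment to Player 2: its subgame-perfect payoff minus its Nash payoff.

Backward induction with Player 2 moving first.
- c1 → Row plays C (best of 12, 14, 15, 7, 2); Player 2 gets 3.
- c2 → Row plays D (best of 5, 1, 4, 7, 3); Player 2 gets 10.
- c3 → Row plays A (best of 14, 6, 10, 9, 4); Player 2 gets 11.
Maximizing over 3, 10, 11, Player 2 chooses c3. Subgame-perfect outcome: (A, c3) with payoffs (14, 11).
Now find the simultaneous Nash equilibrium.
Row's best replies: c1→C; c2→D; c3→A.
Player 2's best replies: A→c1; B→c1; C→c3; D→c2; E→c3.
Only (D, c2) has each player best-responding; Nash payoffs (7, 10).
Player 2's commitment gain: 11 − 10 = 1.

1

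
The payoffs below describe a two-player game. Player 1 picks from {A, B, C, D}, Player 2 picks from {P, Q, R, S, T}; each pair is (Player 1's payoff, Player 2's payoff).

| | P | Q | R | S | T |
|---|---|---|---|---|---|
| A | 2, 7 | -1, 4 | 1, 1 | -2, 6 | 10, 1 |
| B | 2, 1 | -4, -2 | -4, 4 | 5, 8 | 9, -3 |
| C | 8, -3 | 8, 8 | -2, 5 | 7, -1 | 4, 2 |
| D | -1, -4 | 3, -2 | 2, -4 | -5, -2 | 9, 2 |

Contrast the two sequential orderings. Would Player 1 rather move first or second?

If Player 1 leads: Player 2's best replies are A→P, B→S, C→Q, D→T; Player 1's induced payoffs 2, 5, 8, 9; outcome (D, T), payoffs (9, 2).
If Player 2 leads: Player 1's best replies are P→C, Q→C, R→D, S→C, T→A; Player 2's induced payoffs -3, 8, -4, -1, 1; outcome (C, Q), payoffs (8, 8).
Player 1 gets 9 moving first and 8 moving second, so Player 1 prefers to move first.

first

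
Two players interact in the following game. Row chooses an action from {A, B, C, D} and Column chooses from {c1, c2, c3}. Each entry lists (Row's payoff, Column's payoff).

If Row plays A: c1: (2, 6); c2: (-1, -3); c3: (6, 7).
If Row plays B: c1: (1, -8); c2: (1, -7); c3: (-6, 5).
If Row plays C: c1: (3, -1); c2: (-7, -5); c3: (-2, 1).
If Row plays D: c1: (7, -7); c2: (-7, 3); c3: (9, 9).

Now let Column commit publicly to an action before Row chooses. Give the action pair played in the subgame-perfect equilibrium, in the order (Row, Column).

Backward induction with Column moving first.
- c1: Row compares 2, 1, 3, 7 and picks D; Column would get -7.
- c2: Row compares -1, 1, -7, -7 and picks B; Column would get -7.
- c3: Row compares 6, -6, -2, 9 and picks D; Column would get 9.
Maximizing over -7, -7, 9, Column chooses c3. Subgame-perfect outcome: (D, c3) with payoffs (9, 9).

(D, c3)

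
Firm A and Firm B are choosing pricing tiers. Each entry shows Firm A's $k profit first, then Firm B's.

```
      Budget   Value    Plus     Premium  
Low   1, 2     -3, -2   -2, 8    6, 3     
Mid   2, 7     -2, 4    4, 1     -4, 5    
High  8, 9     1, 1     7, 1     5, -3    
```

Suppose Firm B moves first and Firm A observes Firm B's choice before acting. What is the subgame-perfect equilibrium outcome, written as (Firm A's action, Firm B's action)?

(High, Budget)

Work backward from Firm A's decision.
- Budget: Firm A compares 1, 2, 8 and picks High; Firm B would get 9.
- Value: Firm A compares -3, -2, 1 and picks High; Firm B would get 1.
- Plus: Firm A compares -2, 4, 7 and picks High; Firm B would get 1.
- Premium: Firm A compares 6, -4, 5 and picks Low; Firm B would get 3.
Among 9, 1, 1, 3, the best is 9 at Budget. Subgame-perfect outcome: (High, Budget) with payoffs (8, 9).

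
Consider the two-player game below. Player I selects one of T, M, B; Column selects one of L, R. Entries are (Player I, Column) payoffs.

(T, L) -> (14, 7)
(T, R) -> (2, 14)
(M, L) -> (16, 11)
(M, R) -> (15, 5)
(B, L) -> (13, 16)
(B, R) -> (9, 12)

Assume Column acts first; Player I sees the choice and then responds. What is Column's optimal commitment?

L

Player I best-responds to each possible Column move:
- L: BR = M, leader payoff 11.
- R: BR = M, leader payoff 5.
Column's induced payoffs are 11, 5, so Column commits to L. Subgame-perfect outcome: (M, L) with payoffs (16, 11).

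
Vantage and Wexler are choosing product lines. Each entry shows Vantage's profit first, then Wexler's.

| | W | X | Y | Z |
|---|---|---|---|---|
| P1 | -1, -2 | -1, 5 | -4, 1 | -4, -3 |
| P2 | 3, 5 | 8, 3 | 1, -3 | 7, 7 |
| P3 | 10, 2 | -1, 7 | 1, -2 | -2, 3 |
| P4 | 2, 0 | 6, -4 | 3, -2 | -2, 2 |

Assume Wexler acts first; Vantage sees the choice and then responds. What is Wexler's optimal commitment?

Z

Vantage best-responds to each possible Wexler move:
- W: Vantage compares -1, 3, 10, 2 and picks P3; Wexler would get 2.
- X: Vantage compares -1, 8, -1, 6 and picks P2; Wexler would get 3.
- Y: Vantage compares -4, 1, 1, 3 and picks P4; Wexler would get -2.
- Z: Vantage compares -4, 7, -2, -2 and picks P2; Wexler would get 7.
Among 2, 3, -2, 7, the best is 7 at Z. Subgame-perfect outcome: (P2, Z) with payoffs (7, 7).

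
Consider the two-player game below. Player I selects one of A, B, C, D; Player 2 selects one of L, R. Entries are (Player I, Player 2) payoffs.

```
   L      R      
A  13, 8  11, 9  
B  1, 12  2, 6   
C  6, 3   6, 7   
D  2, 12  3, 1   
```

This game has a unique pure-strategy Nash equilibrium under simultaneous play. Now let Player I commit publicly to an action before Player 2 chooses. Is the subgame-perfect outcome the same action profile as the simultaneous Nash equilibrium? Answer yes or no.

Solve by backward induction (Player I leads).
- A: Player 2 compares 8, 9 and picks R; Player I would get 11.
- B: Player 2 compares 12, 6 and picks L; Player I would get 1.
- C: Player 2 compares 3, 7 and picks R; Player I would get 6.
- D: Player 2 compares 12, 1 and picks L; Player I would get 2.
Player I's induced payoffs are 11, 1, 6, 2, so Player I commits to A. Subgame-perfect outcome: (A, R) with payoffs (11, 9).
Under simultaneous play:
Player I's best replies: L→A; R→A.
Player 2's best replies: A→R; B→L; C→R; D→L.
Only (A, R) has each player best-responding; Nash payoffs (11, 9).
Sequential outcome (A, R) coincides with the Nash profile (A, R).

yes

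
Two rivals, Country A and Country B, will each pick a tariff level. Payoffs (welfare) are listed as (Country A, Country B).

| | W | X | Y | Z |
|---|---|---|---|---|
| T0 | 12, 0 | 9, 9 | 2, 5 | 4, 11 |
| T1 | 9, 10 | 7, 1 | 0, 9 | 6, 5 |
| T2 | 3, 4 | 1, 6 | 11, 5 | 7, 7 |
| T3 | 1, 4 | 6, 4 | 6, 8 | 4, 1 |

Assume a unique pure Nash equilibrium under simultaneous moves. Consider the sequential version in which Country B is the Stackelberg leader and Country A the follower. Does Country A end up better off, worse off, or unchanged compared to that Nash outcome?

better off

Backward induction with Country B moving first.
- W: Country A compares 12, 9, 3, 1 and picks T0; Country B would get 0.
- X: Country A compares 9, 7, 1, 6 and picks T0; Country B would get 9.
- Y: Country A compares 2, 0, 11, 6 and picks T2; Country B would get 5.
- Z: Country A compares 4, 6, 7, 4 and picks T2; Country B would get 7.
Country B's induced payoffs are 0, 9, 5, 7, so Country B commits to X. Subgame-perfect outcome: (T0, X) with payoffs (9, 9).
Now find the simultaneous Nash equilibrium.
Country A's best replies: W→T0; X→T0; Y→T2; Z→T2.
Country B's best replies: T0→Z; T1→W; T2→Z; T3→Y.
The unique mutual best reply is (T2, Z), giving (7, 7).
Country A earns 9 sequentially versus 7 at the Nash outcome: better off.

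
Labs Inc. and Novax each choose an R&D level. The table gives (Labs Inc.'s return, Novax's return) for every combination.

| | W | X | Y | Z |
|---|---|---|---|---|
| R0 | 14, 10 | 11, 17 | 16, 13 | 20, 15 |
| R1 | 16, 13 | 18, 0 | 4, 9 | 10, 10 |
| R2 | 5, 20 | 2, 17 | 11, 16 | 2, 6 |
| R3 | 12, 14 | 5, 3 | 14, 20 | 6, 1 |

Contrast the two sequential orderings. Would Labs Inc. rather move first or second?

If Labs Inc. leads: Novax's best replies are R0→X, R1→W, R2→W, R3→Y; Labs Inc.'s induced payoffs 11, 16, 5, 14; outcome (R1, W), payoffs (16, 13).
If Novax leads: Labs Inc.'s best replies are W→R1, X→R1, Y→R0, Z→R0; Novax's induced payoffs 13, 0, 13, 15; outcome (R0, Z), payoffs (20, 15).
Labs Inc. gets 16 moving first and 20 moving second, so Labs Inc. prefers to move second.

second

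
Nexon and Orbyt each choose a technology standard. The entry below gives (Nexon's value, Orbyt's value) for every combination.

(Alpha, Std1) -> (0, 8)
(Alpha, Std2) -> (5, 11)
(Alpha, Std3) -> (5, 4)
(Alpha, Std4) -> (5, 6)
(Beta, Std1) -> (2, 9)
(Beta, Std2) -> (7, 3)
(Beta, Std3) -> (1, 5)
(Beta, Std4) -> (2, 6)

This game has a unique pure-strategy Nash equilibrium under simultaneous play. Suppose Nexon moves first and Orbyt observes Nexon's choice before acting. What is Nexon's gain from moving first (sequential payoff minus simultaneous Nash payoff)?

3

Solve by backward induction (Nexon leads).
- Alpha: BR = Std2, leader payoff 5.
- Beta: BR = Std1, leader payoff 2.
Among 5, 2, the best is 5 at Alpha. Subgame-perfect outcome: (Alpha, Std2) with payoffs (5, 11).
Under simultaneous play:
Nexon's best replies: Std1→Beta; Std2→Beta; Std3→Alpha; Std4→Alpha.
Orbyt's best replies: Alpha→Std2; Beta→Std1.
Only (Beta, Std1) has each player best-responding; Nash payoffs (2, 9).
Nexon's commitment gain: 5 − 2 = 3.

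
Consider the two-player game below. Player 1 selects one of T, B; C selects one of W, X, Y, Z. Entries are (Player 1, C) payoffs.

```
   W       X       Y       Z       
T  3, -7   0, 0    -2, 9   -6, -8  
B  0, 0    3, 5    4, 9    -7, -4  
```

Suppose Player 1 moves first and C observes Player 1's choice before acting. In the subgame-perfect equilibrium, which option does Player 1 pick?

B

C best-responds to each possible Player 1 move:
- T → C plays Y (best of -7, 0, 9, -8); Player 1 gets -2.
- B → C plays Y (best of 0, 5, 9, -4); Player 1 gets 4.
Among -2, 4, the best is 4 at B. Subgame-perfect outcome: (B, Y) with payoffs (4, 9).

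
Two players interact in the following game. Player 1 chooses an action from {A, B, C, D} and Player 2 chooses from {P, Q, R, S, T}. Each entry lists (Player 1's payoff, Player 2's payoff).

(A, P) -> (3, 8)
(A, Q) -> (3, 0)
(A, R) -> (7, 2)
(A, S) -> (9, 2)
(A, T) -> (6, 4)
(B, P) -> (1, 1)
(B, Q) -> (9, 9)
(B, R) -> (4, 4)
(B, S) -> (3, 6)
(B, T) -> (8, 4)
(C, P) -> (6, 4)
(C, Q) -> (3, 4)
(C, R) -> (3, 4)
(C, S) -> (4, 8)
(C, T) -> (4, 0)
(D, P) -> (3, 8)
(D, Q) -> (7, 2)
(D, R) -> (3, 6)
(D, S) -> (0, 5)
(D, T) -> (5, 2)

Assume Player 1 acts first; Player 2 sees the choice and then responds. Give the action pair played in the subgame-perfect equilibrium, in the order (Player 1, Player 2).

Work backward from Player 2's decision.
- A: BR = P, leader payoff 3.
- B: BR = Q, leader payoff 9.
- C: BR = S, leader payoff 4.
- D: BR = P, leader payoff 3.
Maximizing over 3, 9, 4, 3, Player 1 chooses B. Subgame-perfect outcome: (B, Q) with payoffs (9, 9).

(B, Q)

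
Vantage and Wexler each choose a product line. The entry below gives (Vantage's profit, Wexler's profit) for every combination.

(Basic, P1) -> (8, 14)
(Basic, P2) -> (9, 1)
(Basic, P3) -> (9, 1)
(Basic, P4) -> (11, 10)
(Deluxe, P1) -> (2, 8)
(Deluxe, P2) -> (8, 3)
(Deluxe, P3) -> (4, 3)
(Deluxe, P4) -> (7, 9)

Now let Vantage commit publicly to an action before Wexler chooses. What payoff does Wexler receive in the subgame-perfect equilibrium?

Work backward from Wexler's decision.
- Basic: Wexler compares 14, 1, 1, 10 and picks P1; Vantage would get 8.
- Deluxe: Wexler compares 8, 3, 3, 9 and picks P4; Vantage would get 7.
Maximizing over 8, 7, Vantage chooses Basic. Subgame-perfect outcome: (Basic, P1) with payoffs (8, 14).

14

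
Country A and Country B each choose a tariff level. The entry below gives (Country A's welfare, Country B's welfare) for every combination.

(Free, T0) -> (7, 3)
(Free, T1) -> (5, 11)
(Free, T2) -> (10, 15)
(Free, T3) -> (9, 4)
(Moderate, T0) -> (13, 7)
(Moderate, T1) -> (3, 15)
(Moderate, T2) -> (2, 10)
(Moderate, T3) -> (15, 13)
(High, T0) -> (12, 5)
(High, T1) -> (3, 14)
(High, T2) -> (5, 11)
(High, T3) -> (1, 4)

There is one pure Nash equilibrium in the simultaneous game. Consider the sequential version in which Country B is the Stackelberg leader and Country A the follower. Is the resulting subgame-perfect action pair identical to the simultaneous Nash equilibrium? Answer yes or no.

Work backward from Country A's decision.
- T0: Country A compares 7, 13, 12 and picks Moderate; Country B would get 7.
- T1: Country A compares 5, 3, 3 and picks Free; Country B would get 11.
- T2: Country A compares 10, 2, 5 and picks Free; Country B would get 15.
- T3: Country A compares 9, 15, 1 and picks Moderate; Country B would get 13.
Country B's induced payoffs are 7, 11, 15, 13, so Country B commits to T2. Subgame-perfect outcome: (Free, T2) with payoffs (10, 15).
Under simultaneous play:
Country A's best replies: T0→Moderate; T1→Free; T2→Free; T3→Moderate.
Country B's best replies: Free→T2; Moderate→T1; High→T1.
The unique mutual best reply is (Free, T2), giving (10, 15).
Sequential outcome (Free, T2) coincides with the Nash profile (Free, T2).

yes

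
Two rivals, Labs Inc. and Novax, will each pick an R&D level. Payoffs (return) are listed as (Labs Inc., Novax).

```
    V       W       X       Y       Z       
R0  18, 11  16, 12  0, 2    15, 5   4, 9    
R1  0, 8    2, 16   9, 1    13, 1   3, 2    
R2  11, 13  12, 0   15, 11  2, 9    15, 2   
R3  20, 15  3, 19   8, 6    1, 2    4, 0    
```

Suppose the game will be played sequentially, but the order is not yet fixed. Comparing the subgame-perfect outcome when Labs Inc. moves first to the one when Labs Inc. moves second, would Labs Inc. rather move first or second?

second

If Labs Inc. leads: Novax's best replies are R0→W, R1→W, R2→V, R3→W; Labs Inc.'s induced payoffs 16, 2, 11, 3; outcome (R0, W), payoffs (16, 12).
If Novax leads: Labs Inc.'s best replies are V→R3, W→R0, X→R2, Y→R0, Z→R2; Novax's induced payoffs 15, 12, 11, 5, 2; outcome (R3, V), payoffs (20, 15).
Labs Inc. gets 16 moving first and 20 moving second, so Labs Inc. prefers to move second.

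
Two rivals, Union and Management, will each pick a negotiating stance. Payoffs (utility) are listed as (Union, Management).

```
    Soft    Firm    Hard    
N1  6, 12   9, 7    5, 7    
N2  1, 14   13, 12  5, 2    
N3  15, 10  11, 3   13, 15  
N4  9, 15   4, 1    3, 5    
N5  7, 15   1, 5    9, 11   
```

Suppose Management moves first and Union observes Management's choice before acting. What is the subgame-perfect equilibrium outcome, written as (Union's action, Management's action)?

Backward induction with Management moving first.
- Soft: BR = N3, leader payoff 10.
- Firm: BR = N2, leader payoff 12.
- Hard: BR = N3, leader payoff 15.
Management's induced payoffs are 10, 12, 15, so Management commits to Hard. Subgame-perfect outcome: (N3, Hard) with payoffs (13, 15).

(N3, Hard)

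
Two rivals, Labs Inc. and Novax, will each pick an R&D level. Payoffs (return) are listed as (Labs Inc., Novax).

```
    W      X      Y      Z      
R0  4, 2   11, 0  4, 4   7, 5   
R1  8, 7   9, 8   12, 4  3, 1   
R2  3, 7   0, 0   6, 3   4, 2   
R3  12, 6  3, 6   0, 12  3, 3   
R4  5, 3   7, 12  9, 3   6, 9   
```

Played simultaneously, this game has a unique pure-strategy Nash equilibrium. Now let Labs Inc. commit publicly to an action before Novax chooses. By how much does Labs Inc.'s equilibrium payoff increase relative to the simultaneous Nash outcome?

Backward induction with Labs Inc. moving first.
- R0: BR = Z, leader payoff 7.
- R1: BR = X, leader payoff 9.
- R2: BR = W, leader payoff 3.
- R3: BR = Y, leader payoff 0.
- R4: BR = X, leader payoff 7.
Among 7, 9, 3, 0, 7, the best is 9 at R1. Subgame-perfect outcome: (R1, X) with payoffs (9, 8).
Now find the simultaneous Nash equilibrium.
Labs Inc.'s best replies: W→R3; X→R0; Y→R1; Z→R0.
Novax's best replies: R0→Z; R1→X; R2→W; R3→Y; R4→X.
The unique mutual best reply is (R0, Z), giving (7, 5).
Labs Inc.'s commitment gain: 9 − 7 = 2.

2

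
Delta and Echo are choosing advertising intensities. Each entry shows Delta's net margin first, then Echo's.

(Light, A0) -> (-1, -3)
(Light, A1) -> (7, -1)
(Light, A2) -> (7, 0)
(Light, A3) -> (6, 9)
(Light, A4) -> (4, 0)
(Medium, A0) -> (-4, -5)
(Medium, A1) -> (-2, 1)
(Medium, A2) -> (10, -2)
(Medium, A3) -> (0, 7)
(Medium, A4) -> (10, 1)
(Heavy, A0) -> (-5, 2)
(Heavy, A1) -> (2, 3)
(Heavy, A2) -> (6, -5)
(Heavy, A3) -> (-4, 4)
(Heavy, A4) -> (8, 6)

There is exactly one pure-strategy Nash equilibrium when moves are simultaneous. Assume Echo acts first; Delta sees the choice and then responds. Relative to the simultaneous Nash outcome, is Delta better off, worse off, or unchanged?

unchanged

Backward induction with Echo moving first.
- A0: BR = Light, leader payoff -3.
- A1: BR = Light, leader payoff -1.
- A2: BR = Medium, leader payoff -2.
- A3: BR = Light, leader payoff 9.
- A4: BR = Medium, leader payoff 1.
Among -3, -1, -2, 9, 1, the best is 9 at A3. Subgame-perfect outcome: (Light, A3) with payoffs (6, 9).
For the simultaneous game, intersect best replies.
Delta's best replies: A0→Light; A1→Light; A2→Medium; A3→Light; A4→Medium.
Echo's best replies: Light→A3; Medium→A3; Heavy→A4.
The unique mutual best reply is (Light, A3), giving (6, 9).
Delta earns 6 sequentially versus 6 at the Nash outcome: unchanged.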